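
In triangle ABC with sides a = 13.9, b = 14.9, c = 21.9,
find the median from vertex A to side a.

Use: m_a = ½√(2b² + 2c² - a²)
m_a = ½√(2·14.9² + 2·21.9² − 13.9²) = ½√(2·222.01 + 2·479.61 − 193.21) = ½√(444.02 + 959.22 − 193.21) = ½√1210.03
√1210.03 ≈ 34.7855, so m_a ≈ 17.3927

m_a = 17.39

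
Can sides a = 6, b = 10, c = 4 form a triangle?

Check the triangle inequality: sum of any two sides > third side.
a + b vs c: 6 + 10 = 16 > 4  ✓
a + c vs b: 6 + 4 = 10 ≤ 10  ✗
b + c vs a: 10 + 4 = 14 > 6  ✓

No: 6 + 4 = 10 is not > 10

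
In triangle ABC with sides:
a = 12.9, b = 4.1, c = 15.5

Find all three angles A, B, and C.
Law of cosines for each angle (a² = 166.41, b² = 16.81, c² = 240.25):
cos(A) = (b² + c² − a²)/(2bc) = (16.81 + 240.25 − 166.41)/(2·4.1·15.5) = 90.65/127.1 ≈ 0.713218  ⇒  A ≈ 44.5027°
cos(B) = (a² + c² − b²)/(2ac) = (166.41 + 240.25 − 16.81)/(2·12.9·15.5) = 389.85/399.9 ≈ 0.974869  ⇒  B ≈ 12.8724°
cos(C) = (a² + b² − c²)/(2ab) = (166.41 + 16.81 − 240.25)/(2·12.9·4.1) = -57.03/105.78 ≈ -0.539138  ⇒  C ≈ 122.625°
Check: A + B + C ≈ 180°

A = 44.5°, B = 12.87°, C = 122.6°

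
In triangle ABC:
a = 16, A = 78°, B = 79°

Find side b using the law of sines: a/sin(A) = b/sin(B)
a/sin(A) = b/sin(B)  ⇒  b = a·sin(B)/sin(A) = 16·sin(79°)/sin(78°)
sin(79°) ≈ 0.981627, sin(78°) ≈ 0.978148
b ≈ 16·0.981627/0.978148 ≈ 15.706/0.978148 ≈ 16.0569

b = 16.06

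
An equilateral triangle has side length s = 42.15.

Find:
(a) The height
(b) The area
(a) The height splits the triangle into two 30-60-90 halves: h = s·√3/2 = 42.15·1.73205/2 ≈ 73.0059/2 ≈ 36.503
(b) Area = (√3/4)·s² = (√3/4)·42.15² = (√3/4)·1776.6225 ≈ 0.433013·1776.6225 ≈ 769.3

Height = 36.5, Area = 769.3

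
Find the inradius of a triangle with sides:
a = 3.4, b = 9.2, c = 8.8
r = Area/s where s is the semi-perimeter.
s = (3.4 + 9.2 + 8.8)/2 = 21.4/2 = 10.7
Area = √(s(s−a)(s−b)(s−c)) = √(10.7·7.3·1.5·1.9) ≈ √222.613 ≈ 14.9202
r ≈ 14.9202/10.7 ≈ 1.39441

r = 1.394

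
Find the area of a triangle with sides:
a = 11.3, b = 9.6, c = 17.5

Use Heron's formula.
s = (11.3 + 9.6 + 17.5)/2 = 38.4/2 = 19.2
s − a = 7.9, s − b = 9.6, s − c = 1.7
s(s−a)(s−b)(s−c) = 19.2·7.9·9.6·1.7 ≈ 2475.42
Area = √2475.42 ≈ 49.7536

Area = 49.75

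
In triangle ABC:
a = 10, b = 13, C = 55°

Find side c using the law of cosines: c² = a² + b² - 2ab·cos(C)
c² = 10² + 13² − 2·10·13·cos(55°)
cos(55°) ≈ 0.573576
c² ≈ 100 + 169 − 260·(0.573576) ≈ 269 − 149.13 ≈ 119.87
c ≈ √119.87 ≈ 10.9485

c = 10.95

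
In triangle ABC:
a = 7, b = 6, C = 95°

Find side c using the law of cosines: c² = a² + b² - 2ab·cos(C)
c² = 7² + 6² − 2·7·6·cos(95°)
cos(95°) ≈ -0.0871557
c² ≈ 49 + 36 − 84·(-0.0871557) ≈ 85 + 7.32108 ≈ 92.3211
c ≈ √92.3211 ≈ 9.60839

c = 9.608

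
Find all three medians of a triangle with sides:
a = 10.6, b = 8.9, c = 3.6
Median formula: m_a = ½√(2b² + 2c² − a²) (and cyclically). a² = 112.36, b² = 79.21, c² = 12.96.
m_a = ½√(2·79.21 + 2·12.96 − 112.36) = ½√71.98 ≈ ½·8.4841 ≈ 4.24205
m_b = ½√(2·112.36 + 2·12.96 − 79.21) = ½√171.43 ≈ ½·13.0931 ≈ 6.54656
m_c = ½√(2·112.36 + 2·79.21 − 12.96) = ½√370.18 ≈ ½·19.2401 ≈ 9.62003

m_a = 4.242, m_b = 6.547, m_c = 9.62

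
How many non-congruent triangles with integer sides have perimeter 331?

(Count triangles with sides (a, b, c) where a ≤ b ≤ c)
Let a ≤ b ≤ c with a + b + c = 331. The only binding inequality is a + b > c, i.e. 331 − c > c, so c < 331/2; and c ≥ 331/3 since c is the largest side.
So 111 ≤ c ≤ 165. For each c, b runs from ⌈(331 − c)/2⌉ up to c (then a = 331 − b − c satisfies 1 ≤ a ≤ b automatically), giving c − ⌈(331 − c)/2⌉ + 1 choices.
Summing over c: 2 + 3 + 5 + 6 + … + 81 + 83  (55 terms, c = 111, …, 165) = 2324
Check (closed form: nearest integer to p²/48 for even p, (p+3)²/48 for odd p): (331+3)²/48 = 334²/48 = 111556/48 ≈ 2324.08 → 2324

2324 triangles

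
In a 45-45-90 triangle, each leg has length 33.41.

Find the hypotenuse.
In a 45-45-90 triangle the sides are in ratio 1 : 1 : √2, so hypotenuse = leg·√2.
Hypotenuse = 33.41·√2 ≈ 33.41·1.41421 ≈ 47.2489

Hypotenuse = 33.41√2 = 47.25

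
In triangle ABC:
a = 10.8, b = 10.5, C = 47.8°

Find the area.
Two sides and the included angle (SAS): A = ½·a·b·sin(C) = ½·10.8·10.5·sin(47.8°)
sin(47.8°) ≈ 0.740805
A ≈ ½·113.4·0.740805 = 56.7·0.740805 ≈ 42.0036

Area = 42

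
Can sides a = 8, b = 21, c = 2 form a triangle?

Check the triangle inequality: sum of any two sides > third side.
a + b vs c: 8 + 21 = 29 > 2  ✓
a + c vs b: 8 + 2 = 10 ≤ 21  ✗
b + c vs a: 21 + 2 = 23 > 8  ✓

No: 8 + 2 = 10 is not > 21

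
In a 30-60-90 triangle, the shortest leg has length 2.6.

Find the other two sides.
In a 30-60-90 triangle the sides are in ratio 1 : √3 : 2 (short leg : long leg : hypotenuse).
Long leg = 2.6·√3 ≈ 2.6·1.73205 ≈ 4.50333
Hypotenuse = 2·2.6 = 5.2

Long leg = 2.6√3 = 4.503, Hypotenuse = 5.2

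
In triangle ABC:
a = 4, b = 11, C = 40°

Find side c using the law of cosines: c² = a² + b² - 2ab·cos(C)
c² = 4² + 11² − 2·4·11·cos(40°)
cos(40°) ≈ 0.766044
c² ≈ 16 + 121 − 88·(0.766044) ≈ 137 − 67.4119 ≈ 69.5881
c ≈ √69.5881 ≈ 8.34195

c = 8.342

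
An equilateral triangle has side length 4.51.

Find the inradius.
r = Area/s with s the semi-perimeter.
Area = (√3/4)·4.51² = (√3/4)·20.3401 ≈ 0.433013·20.3401 ≈ 8.80752
s = 3·4.51/2 = 6.765
r ≈ 8.80752/6.765 ≈ 1.30192
(Equivalently r = side/(2√3) = 4.51/3.4641 ≈ 1.30192.)

r = 1.302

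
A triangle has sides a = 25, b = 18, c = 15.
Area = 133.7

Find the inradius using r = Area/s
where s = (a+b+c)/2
s = (25 + 18 + 15)/2 = 58/2 = 29
r = Area/s = 133.7/29 ≈ 4.61034

r = 4.61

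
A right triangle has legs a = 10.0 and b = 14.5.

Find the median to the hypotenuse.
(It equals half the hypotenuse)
Hypotenuse c = √(a² + b²) = √(100 + 210.25) = √310.25 ≈ 17.6139
Median to hypotenuse = c/2 ≈ 17.6139/2 ≈ 8.80696

Median = 8.807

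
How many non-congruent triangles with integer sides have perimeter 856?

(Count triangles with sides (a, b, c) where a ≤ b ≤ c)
Let a ≤ b ≤ c with a + b + c = 856. The only binding inequality is a + b > c, i.e. 856 − c > c, so c < 856/2; and c ≥ 856/3 since c is the largest side.
So 286 ≤ c ≤ 427. For each c, b runs from ⌈(856 − c)/2⌉ up to c (then a = 856 − b − c satisfies 1 ≤ a ≤ b automatically), giving c − ⌈(856 − c)/2⌉ + 1 choices.
Summing over c: 2 + 3 + 5 + 6 + … + 212 + 213  (142 terms, c = 286, …, 427) = 15265
Check (closed form: nearest integer to p²/48 for even p, (p+3)²/48 for odd p): 856²/48 = 732736/48 ≈ 15265.33 → 15265

15265 triangles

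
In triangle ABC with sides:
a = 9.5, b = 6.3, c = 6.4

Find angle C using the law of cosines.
c² = a² + b² − 2ab·cos(C)  ⇒  cos(C) = (a² + b² − c²)/(2ab)
cos(C) = (9.5² + 6.3² − 6.4²)/(2·9.5·6.3) = (90.25 + 39.69 − 40.96)/119.7 = 88.98/119.7 ≈ 0.743358
C = arccos(0.743358) ≈ 41.9817°

C = 41.98°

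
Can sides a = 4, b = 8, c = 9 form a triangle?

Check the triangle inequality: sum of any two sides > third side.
a + b vs c: 4 + 8 = 12 > 9  ✓
a + c vs b: 4 + 9 = 13 > 8  ✓
b + c vs a: 8 + 9 = 17 > 4  ✓

Yes, triangle inequality satisfied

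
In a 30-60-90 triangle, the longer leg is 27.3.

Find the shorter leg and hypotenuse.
In a 30-60-90 triangle the sides are in ratio 1 : √3 : 2, so short leg = long leg/√3 and hypotenuse = 2·(short leg).
Short leg = 27.3/√3 ≈ 27.3/1.73205 ≈ 15.7617
Hypotenuse = 2·15.7617 ≈ 31.5233

Short leg = 15.76, Hypotenuse = 31.52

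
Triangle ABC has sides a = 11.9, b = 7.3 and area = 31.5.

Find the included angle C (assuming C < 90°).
Area = ½·a·b·sin(C)  ⇒  sin(C) = 2·Area/(a·b) = 2·31.5/(11.9·7.3) = 63/86.87 ≈ 0.725222
C = arcsin(0.725222) ≈ 46.4873° (taking the acute solution since C < 90°)

C = 46.49°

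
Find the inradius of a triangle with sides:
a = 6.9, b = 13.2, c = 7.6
r = Area/s where s is the semi-perimeter.
s = (6.9 + 13.2 + 7.6)/2 = 27.7/2 = 13.85
Area = √(s(s−a)(s−b)(s−c)) = √(13.85·6.95·0.65·6.25) ≈ √391.046 ≈ 19.7749
r ≈ 19.7749/13.85 ≈ 1.42779

r = 1.428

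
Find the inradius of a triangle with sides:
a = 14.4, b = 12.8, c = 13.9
r = Area/s where s is the semi-perimeter.
s = (14.4 + 12.8 + 13.9)/2 = 41.1/2 = 20.55
Area = √(s(s−a)(s−b)(s−c)) = √(20.55·6.15·7.75·6.65) ≈ √6513.44 ≈ 80.7059
r ≈ 80.7059/20.55 ≈ 3.92729

r = 3.927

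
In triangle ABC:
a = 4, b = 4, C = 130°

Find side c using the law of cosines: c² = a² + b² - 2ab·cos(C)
c² = 4² + 4² − 2·4·4·cos(130°)
cos(130°) ≈ -0.642788
c² ≈ 16 + 16 − 32·(-0.642788) ≈ 32 + 20.5692 ≈ 52.5692
c ≈ √52.5692 ≈ 7.25046

c = 7.25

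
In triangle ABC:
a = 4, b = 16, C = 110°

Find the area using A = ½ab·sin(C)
A = ½·a·b·sin(C) = ½·4·16·sin(110°)
sin(110°) ≈ 0.939693
A ≈ ½·64·0.939693 = 32·0.939693 ≈ 30.0702

Area = 30.07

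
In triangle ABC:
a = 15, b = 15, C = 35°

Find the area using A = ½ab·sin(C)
A = ½·a·b·sin(C) = ½·15·15·sin(35°)
sin(35°) ≈ 0.573576
A ≈ ½·225·0.573576 = 112.5·0.573576 ≈ 64.5273

Area = 64.53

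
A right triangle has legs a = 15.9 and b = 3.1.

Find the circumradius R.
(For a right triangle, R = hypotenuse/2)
Hypotenuse c = √(a² + b²) = √(252.81 + 9.61) = √262.42 ≈ 16.1994
R = c/2 ≈ 16.1994/2 ≈ 8.09969

R = 8.1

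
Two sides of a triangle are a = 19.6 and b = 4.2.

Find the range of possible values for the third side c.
Triangle inequality: |a − b| < c < a + b
|a − b| = |19.6 − 4.2| = 15.4
a + b = 19.6 + 4.2 = 23.8

15.4 < c < 23.8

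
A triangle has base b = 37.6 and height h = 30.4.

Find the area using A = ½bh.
A = ½·b·h = ½·37.6·30.4 = ½·1143.04 = 571.52

Area = 571.52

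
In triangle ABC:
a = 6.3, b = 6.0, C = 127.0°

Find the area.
Two sides and the included angle (SAS): A = ½·a·b·sin(C) = ½·6.3·6.0·sin(127.0°)
sin(127.0°) ≈ 0.798636
A ≈ ½·37.8·0.798636 = 18.9·0.798636 ≈ 15.0942

Area = 15.09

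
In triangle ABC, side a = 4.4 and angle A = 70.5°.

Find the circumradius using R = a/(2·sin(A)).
R = a/(2·sin(A)) = 4.4/(2·sin(70.5°))
sin(70.5°) ≈ 0.942641
R ≈ 4.4/(2·0.942641) = 4.4/1.88528 ≈ 2.33387

R = 2.334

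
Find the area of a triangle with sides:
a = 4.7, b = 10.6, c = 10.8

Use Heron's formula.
s = (4.7 + 10.6 + 10.8)/2 = 26.1/2 = 13.05
s − a = 8.35, s − b = 2.45, s − c = 2.25
s(s−a)(s−b)(s−c) = 13.05·8.35·2.45·2.25 ≈ 600.683
Area = √600.683 ≈ 24.5088

Area = 24.51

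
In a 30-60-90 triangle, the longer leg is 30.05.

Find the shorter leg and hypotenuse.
In a 30-60-90 triangle the sides are in ratio 1 : √3 : 2, so short leg = long leg/√3 and hypotenuse = 2·(short leg).
Short leg = 30.05/√3 ≈ 30.05/1.73205 ≈ 17.3494
Hypotenuse = 2·17.3494 ≈ 34.6988

Short leg = 17.35, Hypotenuse = 34.7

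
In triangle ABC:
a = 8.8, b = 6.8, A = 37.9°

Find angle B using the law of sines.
a/sin(A) = b/sin(B)  ⇒  sin(B) = b·sin(A)/a = 6.8·sin(37.9°)/8.8
sin(37.9°) ≈ 0.614285
sin(B) ≈ 6.8·0.614285/8.8 ≈ 4.17714/8.8 ≈ 0.474675
B = arcsin(0.474675) ≈ 28.3382°
(Since b ≤ a we need B ≤ A, so the obtuse alternative 180° − 28.3382° ≈ 151.662° is rejected.)

B = 28.34°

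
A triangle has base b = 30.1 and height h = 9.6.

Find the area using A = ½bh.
A = ½·b·h = ½·30.1·9.6 = ½·288.96 = 144.48

Area = 144.48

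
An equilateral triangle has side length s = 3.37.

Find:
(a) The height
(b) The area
(a) The height splits the triangle into two 30-60-90 halves: h = s·√3/2 = 3.37·1.73205/2 ≈ 5.83701/2 ≈ 2.91851
(b) Area = (√3/4)·s² = (√3/4)·3.37² = (√3/4)·11.3569 ≈ 0.433013·11.3569 ≈ 4.91768

Height = 2.919, Area = 4.918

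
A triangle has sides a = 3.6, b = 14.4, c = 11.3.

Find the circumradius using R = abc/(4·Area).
First find the area with Heron's formula.
s = (3.6 + 14.4 + 11.3)/2 = 14.65
Area = √(s(s−a)(s−b)(s−c)) = √(14.65·11.05·0.25·3.35) ≈ √135.577 ≈ 11.6437
abc = 3.6·14.4·11.3 = 585.792
R = abc/(4·Area) ≈ 585.792/(4·11.6437) = 585.792/46.5749 ≈ 12.5774

R = 12.58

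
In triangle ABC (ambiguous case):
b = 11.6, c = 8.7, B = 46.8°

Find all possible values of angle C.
b/sin(B) = c/sin(C)  ⇒  sin(C) = c·sin(B)/b = 8.7·sin(46.8°)/11.6
sin(46.8°) ≈ 0.728969
sin(C) ≈ 8.7·0.728969/11.6 ≈ 6.34203/11.6 ≈ 0.546726
Candidate 1: C₁ = arcsin(0.546726) ≈ 33.1427°  →  A = 180° − 46.8° − 33.1427° ≈ 100.057° > 0, valid
Candidate 2: C₂ = 180° − C₁ ≈ 146.857°  →  A = 180° − 46.8° − 146.857° ≈ -13.6573° ≤ 0, not a valid triangle

C = 33.14° (one solution)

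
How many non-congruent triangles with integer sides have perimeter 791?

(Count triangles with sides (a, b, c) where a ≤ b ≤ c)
Let a ≤ b ≤ c with a + b + c = 791. The only binding inequality is a + b > c, i.e. 791 − c > c, so c < 791/2; and c ≥ 791/3 since c is the largest side.
So 264 ≤ c ≤ 395. For each c, b runs from ⌈(791 − c)/2⌉ up to c (then a = 791 − b − c satisfies 1 ≤ a ≤ b automatically), giving c − ⌈(791 − c)/2⌉ + 1 choices.
Summing over c: 1 + 3 + 4 + 6 + … + 196 + 198  (132 terms, c = 264, …, 395) = 13134
Check (closed form: nearest integer to p²/48 for even p, (p+3)²/48 for odd p): (791+3)²/48 = 794²/48 = 630436/48 ≈ 13134.08 → 13134

13134 triangles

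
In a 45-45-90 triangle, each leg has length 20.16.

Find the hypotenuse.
In a 45-45-90 triangle the sides are in ratio 1 : 1 : √2, so hypotenuse = leg·√2.
Hypotenuse = 20.16·√2 ≈ 20.16·1.41421 ≈ 28.5105

Hypotenuse = 20.16√2 = 28.51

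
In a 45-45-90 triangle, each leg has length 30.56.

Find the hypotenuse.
In a 45-45-90 triangle the sides are in ratio 1 : 1 : √2, so hypotenuse = leg·√2.
Hypotenuse = 30.56·√2 ≈ 30.56·1.41421 ≈ 43.2184

Hypotenuse = 30.56√2 = 43.22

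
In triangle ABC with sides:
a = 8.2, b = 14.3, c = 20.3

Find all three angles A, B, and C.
Law of cosines for each angle (a² = 67.24, b² = 204.49, c² = 412.09):
cos(A) = (b² + c² − a²)/(2bc) = (204.49 + 412.09 − 67.24)/(2·14.3·20.3) = 549.34/580.58 ≈ 0.946192  ⇒  A ≈ 18.8812°
cos(B) = (a² + c² − b²)/(2ac) = (67.24 + 412.09 − 204.49)/(2·8.2·20.3) = 274.84/332.92 ≈ 0.825544  ⇒  B ≈ 34.3563°
cos(C) = (a² + b² − c²)/(2ab) = (67.24 + 204.49 − 412.09)/(2·8.2·14.3) = -140.36/234.52 ≈ -0.598499  ⇒  C ≈ 126.762°
Check: A + B + C ≈ 180°

A = 18.88°, B = 34.36°, C = 126.8°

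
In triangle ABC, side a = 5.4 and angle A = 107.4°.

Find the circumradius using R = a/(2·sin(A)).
R = a/(2·sin(A)) = 5.4/(2·sin(107.4°))
sin(107.4°) ≈ 0.95424
R ≈ 5.4/(2·0.95424) = 5.4/1.90848 ≈ 2.82948

R = 2.829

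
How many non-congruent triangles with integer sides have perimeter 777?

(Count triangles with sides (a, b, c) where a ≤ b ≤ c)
Let a ≤ b ≤ c with a + b + c = 777. The only binding inequality is a + b > c, i.e. 777 − c > c, so c < 777/2; and c ≥ 777/3 since c is the largest side.
So 259 ≤ c ≤ 388. For each c, b runs from ⌈(777 − c)/2⌉ up to c (then a = 777 − b − c satisfies 1 ≤ a ≤ b automatically), giving c − ⌈(777 − c)/2⌉ + 1 choices.
Summing over c: 1 + 2 + 4 + 5 + … + 193 + 194  (130 terms, c = 259, …, 388) = 12675
Check (closed form: nearest integer to p²/48 for even p, (p+3)²/48 for odd p): (777+3)²/48 = 780²/48 = 608400/48 ≈ 12675.00 → 12675

12675 triangles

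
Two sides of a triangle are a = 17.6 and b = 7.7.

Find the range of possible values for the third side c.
Triangle inequality: |a − b| < c < a + b
|a − b| = |17.6 − 7.7| = 9.9
a + b = 17.6 + 7.7 = 25.3

9.9 < c < 25.3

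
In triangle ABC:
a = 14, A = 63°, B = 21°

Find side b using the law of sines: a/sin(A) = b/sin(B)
a/sin(A) = b/sin(B)  ⇒  b = a·sin(B)/sin(A) = 14·sin(21°)/sin(63°)
sin(21°) ≈ 0.358368, sin(63°) ≈ 0.891007
b ≈ 14·0.358368/0.891007 ≈ 5.01715/0.891007 ≈ 5.63088

b = 5.631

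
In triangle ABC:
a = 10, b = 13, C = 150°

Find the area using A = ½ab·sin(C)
A = ½·a·b·sin(C) = ½·10·13·sin(150°)
sin(150°) ≈ 0.5
A ≈ ½·130·0.5 = 65·0.5 ≈ 32.5

Area = 32.5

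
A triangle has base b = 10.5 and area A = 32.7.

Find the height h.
A = ½·b·h  ⇒  h = 2A/b = 2·32.7/10.5 = 65.4/10.5 ≈ 6.22857

h = 6.229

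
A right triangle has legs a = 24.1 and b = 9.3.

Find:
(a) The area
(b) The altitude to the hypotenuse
(a) The legs are perpendicular, so Area = ½·a·b = ½·24.1·9.3 = ½·224.13 = 112.065
(b) Hypotenuse c = √(a² + b²) = √(580.81 + 86.49) = √667.3 ≈ 25.8322
    Area = ½·c·h_c  ⇒  h_c = 2·Area/c = 224.13/25.8322 ≈ 8.6764

Area = 112.065, h_c = 8.676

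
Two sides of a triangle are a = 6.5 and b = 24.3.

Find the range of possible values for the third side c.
Triangle inequality: |a − b| < c < a + b
|a − b| = |6.5 − 24.3| = 17.8
a + b = 6.5 + 24.3 = 30.8

17.8 < c < 30.8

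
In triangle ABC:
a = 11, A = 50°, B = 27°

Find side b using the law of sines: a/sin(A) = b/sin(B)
a/sin(A) = b/sin(B)  ⇒  b = a·sin(B)/sin(A) = 11·sin(27°)/sin(50°)
sin(27°) ≈ 0.45399, sin(50°) ≈ 0.766044
b ≈ 11·0.45399/0.766044 ≈ 4.9939/0.766044 ≈ 6.51907

b = 6.519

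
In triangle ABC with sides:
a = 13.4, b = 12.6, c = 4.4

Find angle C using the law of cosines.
c² = a² + b² − 2ab·cos(C)  ⇒  cos(C) = (a² + b² − c²)/(2ab)
cos(C) = (13.4² + 12.6² − 4.4²)/(2·13.4·12.6) = (179.56 + 158.76 − 19.36)/337.68 = 318.96/337.68 ≈ 0.944563
C = arccos(0.944563) ≈ 19.1675°

C = 19.17°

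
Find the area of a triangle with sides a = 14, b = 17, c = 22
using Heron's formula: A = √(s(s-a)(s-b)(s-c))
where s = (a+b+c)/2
s = (14 + 17 + 22)/2 = 53/2 = 26.5
s − a = 12.5, s − b = 9.5, s − c = 4.5
s(s−a)(s−b)(s−c) = 26.5·12.5·9.5·4.5 = 14160.9375
Area = √14160.9375 ≈ 119

s = 26.5, Area = 119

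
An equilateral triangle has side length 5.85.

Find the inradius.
r = Area/s with s the semi-perimeter.
Area = (√3/4)·5.85² = (√3/4)·34.2225 ≈ 0.433013·34.2225 ≈ 14.8188
s = 3·5.85/2 = 8.775
r ≈ 14.8188/8.775 ≈ 1.68875
(Equivalently r = side/(2√3) = 5.85/3.4641 ≈ 1.68875.)

r = 1.689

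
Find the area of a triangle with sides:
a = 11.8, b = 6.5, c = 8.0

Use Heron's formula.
s = (11.8 + 6.5 + 8.0)/2 = 26.3/2 = 13.15
s − a = 1.35, s − b = 6.65, s − c = 5.15
s(s−a)(s−b)(s−c) = 13.15·1.35·6.65·5.15 ≈ 607.979
Area = √607.979 ≈ 24.6572

Area = 24.66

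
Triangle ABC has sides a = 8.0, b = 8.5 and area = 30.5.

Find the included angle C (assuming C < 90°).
Area = ½·a·b·sin(C)  ⇒  sin(C) = 2·Area/(a·b) = 2·30.5/(8.0·8.5) = 61/68 ≈ 0.897059
C = arcsin(0.897059) ≈ 63.7741° (taking the acute solution since C < 90°)

C = 63.77°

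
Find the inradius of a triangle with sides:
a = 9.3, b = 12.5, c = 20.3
r = Area/s where s is the semi-perimeter.
s = (9.3 + 12.5 + 20.3)/2 = 42.1/2 = 21.05
Area = √(s(s−a)(s−b)(s−c)) = √(21.05·11.75·8.55·0.75) ≈ √1586.05 ≈ 39.8253
r ≈ 39.8253/21.05 ≈ 1.89194

r = 1.892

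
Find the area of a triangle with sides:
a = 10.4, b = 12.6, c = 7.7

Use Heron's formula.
s = (10.4 + 12.6 + 7.7)/2 = 30.7/2 = 15.35
s − a = 4.95, s − b = 2.75, s − c = 7.65
s(s−a)(s−b)(s−c) = 15.35·4.95·2.75·7.65 ≈ 1598.48
Area = √1598.48 ≈ 39.981

Area = 39.98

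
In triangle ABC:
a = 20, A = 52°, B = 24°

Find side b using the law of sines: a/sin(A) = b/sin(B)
a/sin(A) = b/sin(B)  ⇒  b = a·sin(B)/sin(A) = 20·sin(24°)/sin(52°)
sin(24°) ≈ 0.406737, sin(52°) ≈ 0.788011
b ≈ 20·0.406737/0.788011 ≈ 8.13473/0.788011 ≈ 10.3231

b = 10.32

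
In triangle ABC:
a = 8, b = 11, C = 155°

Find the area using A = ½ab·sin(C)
A = ½·a·b·sin(C) = ½·8·11·sin(155°)
sin(155°) ≈ 0.422618
A ≈ ½·88·0.422618 = 44·0.422618 ≈ 18.5952

Area = 18.6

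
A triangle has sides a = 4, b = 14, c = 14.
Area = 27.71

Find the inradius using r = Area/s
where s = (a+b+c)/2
s = (4 + 14 + 14)/2 = 32/2 = 16
r = Area/s = 27.71/16 ≈ 1.73188

r = 1.732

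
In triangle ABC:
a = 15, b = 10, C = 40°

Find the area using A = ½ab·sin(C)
A = ½·a·b·sin(C) = ½·15·10·sin(40°)
sin(40°) ≈ 0.642788
A ≈ ½·150·0.642788 = 75·0.642788 ≈ 48.2091

Area = 48.21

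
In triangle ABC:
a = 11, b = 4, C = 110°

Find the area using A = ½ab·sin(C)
A = ½·a·b·sin(C) = ½·11·4·sin(110°)
sin(110°) ≈ 0.939693
A ≈ ½·44·0.939693 = 22·0.939693 ≈ 20.6732

Area = 20.67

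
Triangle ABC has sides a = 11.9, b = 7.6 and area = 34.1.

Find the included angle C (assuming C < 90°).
Area = ½·a·b·sin(C)  ⇒  sin(C) = 2·Area/(a·b) = 2·34.1/(11.9·7.6) = 68.2/90.44 ≈ 0.754091
C = arcsin(0.754091) ≈ 48.946° (taking the acute solution since C < 90°)

C = 48.95°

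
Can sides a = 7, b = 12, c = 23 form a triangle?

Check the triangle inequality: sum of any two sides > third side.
a + b vs c: 7 + 12 = 19 ≤ 23  ✗
a + c vs b: 7 + 23 = 30 > 12  ✓
b + c vs a: 12 + 23 = 35 > 7  ✓

No: 7 + 12 = 19 is not > 23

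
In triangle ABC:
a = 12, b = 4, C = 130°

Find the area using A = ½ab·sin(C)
A = ½·a·b·sin(C) = ½·12·4·sin(130°)
sin(130°) ≈ 0.766044
A ≈ ½·48·0.766044 = 24·0.766044 ≈ 18.3851

Area = 18.39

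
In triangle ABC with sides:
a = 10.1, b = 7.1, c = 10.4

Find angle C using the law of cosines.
c² = a² + b² − 2ab·cos(C)  ⇒  cos(C) = (a² + b² − c²)/(2ab)
cos(C) = (10.1² + 7.1² − 10.4²)/(2·10.1·7.1) = (102.01 + 50.41 − 108.16)/143.42 = 44.26/143.42 ≈ 0.308604
C = arccos(0.308604) ≈ 72.0249°

C = 72.02°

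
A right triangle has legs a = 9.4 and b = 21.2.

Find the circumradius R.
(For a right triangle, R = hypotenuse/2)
Hypotenuse c = √(a² + b²) = √(88.36 + 449.44) = √537.8 ≈ 23.1905
R = c/2 ≈ 23.1905/2 ≈ 11.5953

R = 11.6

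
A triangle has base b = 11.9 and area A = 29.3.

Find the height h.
A = ½·b·h  ⇒  h = 2A/b = 2·29.3/11.9 = 58.6/11.9 ≈ 4.92437

h = 4.924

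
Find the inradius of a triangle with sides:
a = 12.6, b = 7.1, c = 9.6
r = Area/s where s is the semi-perimeter.
s = (12.6 + 7.1 + 9.6)/2 = 29.3/2 = 14.65
Area = √(s(s−a)(s−b)(s−c)) = √(14.65·2.05·7.55·5.05) ≈ √1145.06 ≈ 33.8388
r ≈ 33.8388/14.65 ≈ 2.30982

r = 2.31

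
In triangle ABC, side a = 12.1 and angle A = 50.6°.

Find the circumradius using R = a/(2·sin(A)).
R = a/(2·sin(A)) = 12.1/(2·sin(50.6°))
sin(50.6°) ≈ 0.772734
R ≈ 12.1/(2·0.772734) = 12.1/1.54547 ≈ 7.82935

R = 7.829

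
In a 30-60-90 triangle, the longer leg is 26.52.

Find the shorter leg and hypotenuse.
In a 30-60-90 triangle the sides are in ratio 1 : √3 : 2, so short leg = long leg/√3 and hypotenuse = 2·(short leg).
Short leg = 26.52/√3 ≈ 26.52/1.73205 ≈ 15.3113
Hypotenuse = 2·15.3113 ≈ 30.6227

Short leg = 15.31, Hypotenuse = 30.62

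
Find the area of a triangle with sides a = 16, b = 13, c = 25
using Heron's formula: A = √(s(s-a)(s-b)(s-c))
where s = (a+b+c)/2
s = (16 + 13 + 25)/2 = 54/2 = 27
s − a = 11, s − b = 14, s − c = 2
s(s−a)(s−b)(s−c) = 27·11·14·2 = 8316
Area = √8316 ≈ 91.1921

s = 27.0, Area = 91.19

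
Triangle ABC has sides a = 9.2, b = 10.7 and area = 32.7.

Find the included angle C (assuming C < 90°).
Area = ½·a·b·sin(C)  ⇒  sin(C) = 2·Area/(a·b) = 2·32.7/(9.2·10.7) = 65.4/98.44 ≈ 0.664364
C = arcsin(0.664364) ≈ 41.6336° (taking the acute solution since C < 90°)

C = 41.63°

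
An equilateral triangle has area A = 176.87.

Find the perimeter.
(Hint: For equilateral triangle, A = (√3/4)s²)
A = (√3/4)s²  ⇒  s² = 4A/√3 = 4·176.87/√3 = 707.48/1.73205 ≈ 408.464
s ≈ √408.464 ≈ 20.2105
Perimeter = 3s ≈ 3·20.2105 ≈ 60.6315

Perimeter = 60.63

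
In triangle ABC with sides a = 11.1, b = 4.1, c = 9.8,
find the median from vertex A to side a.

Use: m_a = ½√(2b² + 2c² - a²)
m_a = ½√(2·4.1² + 2·9.8² − 11.1²) = ½√(2·16.81 + 2·96.04 − 123.21) = ½√(33.62 + 192.08 − 123.21) = ½√102.49
√102.49 ≈ 10.1237, so m_a ≈ 5.06187

m_a = 5.062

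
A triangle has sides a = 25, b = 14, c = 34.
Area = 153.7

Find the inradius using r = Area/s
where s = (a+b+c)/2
s = (25 + 14 + 34)/2 = 73/2 = 36.5
r = Area/s = 153.7/36.5 ≈ 4.21096

r = 4.211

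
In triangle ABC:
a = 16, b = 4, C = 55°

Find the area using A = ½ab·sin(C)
A = ½·a·b·sin(C) = ½·16·4·sin(55°)
sin(55°) ≈ 0.819152
A ≈ ½·64·0.819152 = 32·0.819152 ≈ 26.2129

Area = 26.21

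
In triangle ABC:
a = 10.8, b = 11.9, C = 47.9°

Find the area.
Two sides and the included angle (SAS): A = ½·a·b·sin(C) = ½·10.8·11.9·sin(47.9°)
sin(47.9°) ≈ 0.741976
A ≈ ½·128.52·0.741976 = 64.26·0.741976 ≈ 47.6794

Area = 47.68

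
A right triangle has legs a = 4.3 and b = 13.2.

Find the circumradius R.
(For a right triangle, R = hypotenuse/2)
Hypotenuse c = √(a² + b²) = √(18.49 + 174.24) = √192.73 ≈ 13.8827
R = c/2 ≈ 13.8827/2 ≈ 6.94136

R = 6.941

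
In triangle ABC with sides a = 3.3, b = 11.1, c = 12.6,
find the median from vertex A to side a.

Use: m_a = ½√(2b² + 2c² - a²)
m_a = ½√(2·11.1² + 2·12.6² − 3.3²) = ½√(2·123.21 + 2·158.76 − 10.89) = ½√(246.42 + 317.52 − 10.89) = ½√553.05
√553.05 ≈ 23.517, so m_a ≈ 11.7585

m_a = 11.76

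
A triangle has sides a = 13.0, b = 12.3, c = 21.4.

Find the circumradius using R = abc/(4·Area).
First find the area with Heron's formula.
s = (13.0 + 12.3 + 21.4)/2 = 23.35
Area = √(s(s−a)(s−b)(s−c)) = √(23.35·10.35·11.05·1.95) ≈ √5207.44 ≈ 72.1626
abc = 13.0·12.3·21.4 = 3421.86
R = abc/(4·Area) ≈ 3421.86/(4·72.1626) = 3421.86/288.65 ≈ 11.8547

R = 11.85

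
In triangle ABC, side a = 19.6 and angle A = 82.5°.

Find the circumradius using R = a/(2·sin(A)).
R = a/(2·sin(A)) = 19.6/(2·sin(82.5°))
sin(82.5°) ≈ 0.991445
R ≈ 19.6/(2·0.991445) = 19.6/1.98289 ≈ 9.88456

R = 9.885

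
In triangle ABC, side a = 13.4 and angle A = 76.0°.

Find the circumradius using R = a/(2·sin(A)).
R = a/(2·sin(A)) = 13.4/(2·sin(76.0°))
sin(76.0°) ≈ 0.970296
R ≈ 13.4/(2·0.970296) = 13.4/1.94059 ≈ 6.90511

R = 6.905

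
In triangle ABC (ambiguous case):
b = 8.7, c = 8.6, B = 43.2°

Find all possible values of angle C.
b/sin(B) = c/sin(C)  ⇒  sin(C) = c·sin(B)/b = 8.6·sin(43.2°)/8.7
sin(43.2°) ≈ 0.684547
sin(C) ≈ 8.6·0.684547/8.7 ≈ 5.88711/8.7 ≈ 0.676679
Candidate 1: C₁ = arcsin(0.676679) ≈ 42.5847°  →  A = 180° − 43.2° − 42.5847° ≈ 94.2153° > 0, valid
Candidate 2: C₂ = 180° − C₁ ≈ 137.415°  →  A = 180° − 43.2° − 137.415° ≈ -0.6153° ≤ 0, not a valid triangle

C = 42.58° (one solution)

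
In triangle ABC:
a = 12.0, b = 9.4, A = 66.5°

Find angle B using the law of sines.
a/sin(A) = b/sin(B)  ⇒  sin(B) = b·sin(A)/a = 9.4·sin(66.5°)/12.0
sin(66.5°) ≈ 0.91706
sin(B) ≈ 9.4·0.91706/12.0 ≈ 8.62036/12.0 ≈ 0.718364
B = arcsin(0.718364) ≈ 45.9196°
(Since b ≤ a we need B ≤ A, so the obtuse alternative 180° − 45.9196° ≈ 134.08° is rejected.)

B = 45.92°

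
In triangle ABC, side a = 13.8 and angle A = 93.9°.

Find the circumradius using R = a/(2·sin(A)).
R = a/(2·sin(A)) = 13.8/(2·sin(93.9°))
sin(93.9°) ≈ 0.997684
R ≈ 13.8/(2·0.997684) = 13.8/1.99537 ≈ 6.91602

R = 6.916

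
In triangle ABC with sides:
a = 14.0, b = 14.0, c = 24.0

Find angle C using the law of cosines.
c² = a² + b² − 2ab·cos(C)  ⇒  cos(C) = (a² + b² − c²)/(2ab)
cos(C) = (14.0² + 14.0² − 24.0²)/(2·14.0·14.0) = (196 + 196 − 576)/392 = -184/392 ≈ -0.469388
C = arccos(-0.469388) ≈ 117.995°

C = 118°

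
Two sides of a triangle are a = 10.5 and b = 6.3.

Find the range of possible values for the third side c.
Triangle inequality: |a − b| < c < a + b
|a − b| = |10.5 − 6.3| = 4.2
a + b = 10.5 + 6.3 = 16.8

4.2 < c < 16.8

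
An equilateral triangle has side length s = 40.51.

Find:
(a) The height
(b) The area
(a) The height splits the triangle into two 30-60-90 halves: h = s·√3/2 = 40.51·1.73205/2 ≈ 70.1654/2 ≈ 35.0827
(b) Area = (√3/4)·s² = (√3/4)·40.51² = (√3/4)·1641.0601 ≈ 0.433013·1641.0601 ≈ 710.6

Height = 35.08, Area = 710.6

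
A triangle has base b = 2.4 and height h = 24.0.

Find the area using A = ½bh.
A = ½·b·h = ½·2.4·24.0 = ½·57.6 = 28.8

Area = 28.8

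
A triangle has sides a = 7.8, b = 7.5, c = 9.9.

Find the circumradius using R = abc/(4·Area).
First find the area with Heron's formula.
s = (7.8 + 7.5 + 9.9)/2 = 12.6
Area = √(s(s−a)(s−b)(s−c)) = √(12.6·4.8·5.1·2.7) ≈ √832.81 ≈ 28.8584
abc = 7.8·7.5·9.9 = 579.15
R = abc/(4·Area) ≈ 579.15/(4·28.8584) = 579.15/115.434 ≈ 5.01716

R = 5.017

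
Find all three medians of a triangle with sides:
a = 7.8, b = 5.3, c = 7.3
Median formula: m_a = ½√(2b² + 2c² − a²) (and cyclically). a² = 60.84, b² = 28.09, c² = 53.29.
m_a = ½√(2·28.09 + 2·53.29 − 60.84) = ½√101.92 ≈ ½·10.0955 ≈ 5.04777
m_b = ½√(2·60.84 + 2·53.29 − 28.09) = ½√200.17 ≈ ½·14.1481 ≈ 7.07407
m_c = ½√(2·60.84 + 2·28.09 − 53.29) = ½√124.57 ≈ ½·11.1611 ≈ 5.58055

m_a = 5.048, m_b = 7.074, m_c = 5.581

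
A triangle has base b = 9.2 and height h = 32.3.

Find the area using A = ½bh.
A = ½·b·h = ½·9.2·32.3 = ½·297.16 = 148.58

Area = 148.58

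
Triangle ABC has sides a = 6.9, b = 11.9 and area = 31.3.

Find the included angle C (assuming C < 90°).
Area = ½·a·b·sin(C)  ⇒  sin(C) = 2·Area/(a·b) = 2·31.3/(6.9·11.9) = 62.6/82.11 ≈ 0.762392
C = arcsin(0.762392) ≈ 49.6755° (taking the acute solution since C < 90°)

C = 49.68°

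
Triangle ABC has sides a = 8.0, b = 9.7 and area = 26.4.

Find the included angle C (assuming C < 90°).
Area = ½·a·b·sin(C)  ⇒  sin(C) = 2·Area/(a·b) = 2·26.4/(8.0·9.7) = 52.8/77.6 ≈ 0.680412
C = arcsin(0.680412) ≈ 42.8759° (taking the acute solution since C < 90°)

C = 42.88°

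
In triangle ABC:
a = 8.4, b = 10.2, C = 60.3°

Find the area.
Two sides and the included angle (SAS): A = ½·a·b·sin(C) = ½·8.4·10.2·sin(60.3°)
sin(60.3°) ≈ 0.868632
A ≈ ½·85.68·0.868632 = 42.84·0.868632 ≈ 37.2122

Area = 37.21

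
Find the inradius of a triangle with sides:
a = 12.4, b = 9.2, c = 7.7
r = Area/s where s is the semi-perimeter.
s = (12.4 + 9.2 + 7.7)/2 = 29.3/2 = 14.65
Area = √(s(s−a)(s−b)(s−c)) = √(14.65·2.25·5.45·6.95) ≈ √1248.54 ≈ 35.3346
r ≈ 35.3346/14.65 ≈ 2.41192

r = 2.412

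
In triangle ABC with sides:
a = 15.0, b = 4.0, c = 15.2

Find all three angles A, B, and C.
Law of cosines for each angle (a² = 225, b² = 16, c² = 231.04):
cos(A) = (b² + c² − a²)/(2bc) = (16 + 231.04 − 225)/(2·4.0·15.2) = 22.04/121.6 ≈ 0.18125  ⇒  A ≈ 79.5574°
cos(B) = (a² + c² − b²)/(2ac) = (225 + 231.04 − 16)/(2·15.0·15.2) = 440.04/456 ≈ 0.965  ⇒  B ≈ 15.2036°
cos(C) = (a² + b² − c²)/(2ab) = (225 + 16 − 231.04)/(2·15.0·4.0) = 9.96/120 ≈ 0.083  ⇒  C ≈ 85.239°
Check: A + B + C ≈ 180°

A = 79.56°, B = 15.2°, C = 85.24°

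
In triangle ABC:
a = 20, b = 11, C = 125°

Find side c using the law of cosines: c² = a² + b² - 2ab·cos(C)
c² = 20² + 11² − 2·20·11·cos(125°)
cos(125°) ≈ -0.573576
c² ≈ 400 + 121 − 440·(-0.573576) ≈ 521 + 252.374 ≈ 773.374
c ≈ √773.374 ≈ 27.8096

c = 27.81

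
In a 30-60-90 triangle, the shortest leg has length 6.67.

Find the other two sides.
In a 30-60-90 triangle the sides are in ratio 1 : √3 : 2 (short leg : long leg : hypotenuse).
Long leg = 6.67·√3 ≈ 6.67·1.73205 ≈ 11.5528
Hypotenuse = 2·6.67 = 13.34

Long leg = 6.67√3 = 11.55, Hypotenuse = 13.34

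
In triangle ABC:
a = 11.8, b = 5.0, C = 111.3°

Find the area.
Two sides and the included angle (SAS): A = ½·a·b·sin(C) = ½·11.8·5.0·sin(111.3°)
sin(111.3°) ≈ 0.931691
A ≈ ½·59·0.931691 = 29.5·0.931691 ≈ 27.4849

Area = 27.48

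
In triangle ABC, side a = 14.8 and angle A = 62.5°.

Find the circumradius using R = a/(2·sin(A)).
R = a/(2·sin(A)) = 14.8/(2·sin(62.5°))
sin(62.5°) ≈ 0.887011
R ≈ 14.8/(2·0.887011) = 14.8/1.77402 ≈ 8.34263

R = 8.343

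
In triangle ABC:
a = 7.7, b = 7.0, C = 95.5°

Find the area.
Two sides and the included angle (SAS): A = ½·a·b·sin(C) = ½·7.7·7.0·sin(95.5°)
sin(95.5°) ≈ 0.995396
A ≈ ½·53.9·0.995396 = 26.95·0.995396 ≈ 26.8259

Area = 26.83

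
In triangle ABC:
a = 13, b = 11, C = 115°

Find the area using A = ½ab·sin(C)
A = ½·a·b·sin(C) = ½·13·11·sin(115°)
sin(115°) ≈ 0.906308
A ≈ ½·143·0.906308 = 71.5·0.906308 ≈ 64.801

Area = 64.8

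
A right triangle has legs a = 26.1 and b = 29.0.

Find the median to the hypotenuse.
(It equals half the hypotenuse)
Hypotenuse c = √(a² + b²) = √(681.21 + 841) = √1522.21 ≈ 39.0155
Median to hypotenuse = c/2 ≈ 39.0155/2 ≈ 19.5078

Median = 19.51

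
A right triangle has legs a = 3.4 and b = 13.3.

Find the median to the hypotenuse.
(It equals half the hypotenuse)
Hypotenuse c = √(a² + b²) = √(11.56 + 176.89) = √188.45 ≈ 13.7277
Median to hypotenuse = c/2 ≈ 13.7277/2 ≈ 6.86385

Median = 6.864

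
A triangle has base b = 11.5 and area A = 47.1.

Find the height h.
A = ½·b·h  ⇒  h = 2A/b = 2·47.1/11.5 = 94.2/11.5 ≈ 8.1913

h = 8.191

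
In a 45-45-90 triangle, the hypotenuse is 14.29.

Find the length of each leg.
In a 45-45-90 triangle hypotenuse = leg·√2, so leg = hypotenuse/√2.
Leg = 14.29/√2 ≈ 14.29/1.41421 ≈ 10.1046

Each leg = 10.1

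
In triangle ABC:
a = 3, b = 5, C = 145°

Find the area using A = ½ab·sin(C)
A = ½·a·b·sin(C) = ½·3·5·sin(145°)
sin(145°) ≈ 0.573576
A ≈ ½·15·0.573576 = 7.5·0.573576 ≈ 4.30182

Area = 4.302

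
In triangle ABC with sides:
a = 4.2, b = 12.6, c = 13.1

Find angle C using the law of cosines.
c² = a² + b² − 2ab·cos(C)  ⇒  cos(C) = (a² + b² − c²)/(2ab)
cos(C) = (4.2² + 12.6² − 13.1²)/(2·4.2·12.6) = (17.64 + 158.76 − 171.61)/105.84 = 4.79/105.84 ≈ 0.045257
C = arccos(0.045257) ≈ 87.4061°

C = 87.41°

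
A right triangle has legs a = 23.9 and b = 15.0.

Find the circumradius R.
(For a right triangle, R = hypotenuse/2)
Hypotenuse c = √(a² + b²) = √(571.21 + 225) = √796.21 ≈ 28.2172
R = c/2 ≈ 28.2172/2 ≈ 14.1086

R = 14.11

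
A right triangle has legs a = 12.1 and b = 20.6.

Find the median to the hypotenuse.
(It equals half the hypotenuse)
Hypotenuse c = √(a² + b²) = √(146.41 + 424.36) = √570.77 ≈ 23.8908
Median to hypotenuse = c/2 ≈ 23.8908/2 ≈ 11.9454

Median = 11.95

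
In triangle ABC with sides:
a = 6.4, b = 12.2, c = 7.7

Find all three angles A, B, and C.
Law of cosines for each angle (a² = 40.96, b² = 148.84, c² = 59.29):
cos(A) = (b² + c² − a²)/(2bc) = (148.84 + 59.29 − 40.96)/(2·12.2·7.7) = 167.17/187.88 ≈ 0.88977  ⇒  A ≈ 27.1556°
cos(B) = (a² + c² − b²)/(2ac) = (40.96 + 59.29 − 148.84)/(2·6.4·7.7) = -48.59/98.56 ≈ -0.492999  ⇒  B ≈ 119.538°
cos(C) = (a² + b² − c²)/(2ab) = (40.96 + 148.84 − 59.29)/(2·6.4·12.2) = 130.51/156.16 ≈ 0.835745  ⇒  C ≈ 33.3065°
Check: A + B + C ≈ 180°

A = 27.16°, B = 119.5°, C = 33.31°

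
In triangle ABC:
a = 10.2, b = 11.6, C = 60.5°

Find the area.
Two sides and the included angle (SAS): A = ½·a·b·sin(C) = ½·10.2·11.6·sin(60.5°)
sin(60.5°) ≈ 0.870356
A ≈ ½·118.32·0.870356 = 59.16·0.870356 ≈ 51.4902

Area = 51.49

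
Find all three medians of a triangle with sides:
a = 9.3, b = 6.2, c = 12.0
Median formula: m_a = ½√(2b² + 2c² − a²) (and cyclically). a² = 86.49, b² = 38.44, c² = 144.
m_a = ½√(2·38.44 + 2·144 − 86.49) = ½√278.39 ≈ ½·16.685 ≈ 8.34251
m_b = ½√(2·86.49 + 2·144 − 38.44) = ½√422.54 ≈ ½·20.5558 ≈ 10.2779
m_c = ½√(2·86.49 + 2·38.44 − 144) = ½√105.86 ≈ ½·10.2888 ≈ 5.14441

m_a = 8.343, m_b = 10.28, m_c = 5.144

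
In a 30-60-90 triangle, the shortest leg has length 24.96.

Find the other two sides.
In a 30-60-90 triangle the sides are in ratio 1 : √3 : 2 (short leg : long leg : hypotenuse).
Long leg = 24.96·√3 ≈ 24.96·1.73205 ≈ 43.232
Hypotenuse = 2·24.96 = 49.92

Long leg = 24.96√3 = 43.23, Hypotenuse = 49.92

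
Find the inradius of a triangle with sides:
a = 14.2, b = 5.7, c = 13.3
r = Area/s where s is the semi-perimeter.
s = (14.2 + 5.7 + 13.3)/2 = 33.2/2 = 16.6
Area = √(s(s−a)(s−b)(s−c)) = √(16.6·2.4·10.9·3.3) ≈ √1433.04 ≈ 37.8556
r ≈ 37.8556/16.6 ≈ 2.28046

r = 2.28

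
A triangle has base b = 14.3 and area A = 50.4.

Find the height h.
A = ½·b·h  ⇒  h = 2A/b = 2·50.4/14.3 = 100.8/14.3 ≈ 7.04895

h = 7.049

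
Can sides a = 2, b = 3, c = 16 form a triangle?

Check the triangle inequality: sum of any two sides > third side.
a + b vs c: 2 + 3 = 5 ≤ 16  ✗
a + c vs b: 2 + 16 = 18 > 3  ✓
b + c vs a: 3 + 16 = 19 > 2  ✓

No: 2 + 3 = 5 is not > 16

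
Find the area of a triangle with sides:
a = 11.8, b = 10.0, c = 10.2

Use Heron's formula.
s = (11.8 + 10.0 + 10.2)/2 = 32/2 = 16
s − a = 4.2, s − b = 6, s − c = 5.8
s(s−a)(s−b)(s−c) = 16·4.2·6·5.8 ≈ 2338.56
Area = √2338.56 ≈ 48.3587

Area = 48.36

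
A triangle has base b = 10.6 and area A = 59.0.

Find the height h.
A = ½·b·h  ⇒  h = 2A/b = 2·59.0/10.6 = 118/10.6 ≈ 11.1321

h = 11.13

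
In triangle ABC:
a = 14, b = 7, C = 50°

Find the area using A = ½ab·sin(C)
A = ½·a·b·sin(C) = ½·14·7·sin(50°)
sin(50°) ≈ 0.766044
A ≈ ½·98·0.766044 = 49·0.766044 ≈ 37.5362

Area = 37.54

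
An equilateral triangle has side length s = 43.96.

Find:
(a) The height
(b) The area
(a) The height splits the triangle into two 30-60-90 halves: h = s·√3/2 = 43.96·1.73205/2 ≈ 76.141/2 ≈ 38.0705
(b) Area = (√3/4)·s² = (√3/4)·43.96² = (√3/4)·1932.4816 ≈ 0.433013·1932.4816 ≈ 836.789

Height = 38.07, Area = 836.8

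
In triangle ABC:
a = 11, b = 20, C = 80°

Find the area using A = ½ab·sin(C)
A = ½·a·b·sin(C) = ½·11·20·sin(80°)
sin(80°) ≈ 0.984808
A ≈ ½·220·0.984808 = 110·0.984808 ≈ 108.329

Area = 108.3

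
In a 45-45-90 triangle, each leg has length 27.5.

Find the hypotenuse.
In a 45-45-90 triangle the sides are in ratio 1 : 1 : √2, so hypotenuse = leg·√2.
Hypotenuse = 27.5·√2 ≈ 27.5·1.41421 ≈ 38.8909

Hypotenuse = 27.5√2 = 38.89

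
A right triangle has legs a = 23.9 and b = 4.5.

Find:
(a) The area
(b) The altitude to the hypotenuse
(a) The legs are perpendicular, so Area = ½·a·b = ½·23.9·4.5 = ½·107.55 = 53.775
(b) Hypotenuse c = √(a² + b²) = √(571.21 + 20.25) = √591.46 ≈ 24.32
    Area = ½·c·h_c  ⇒  h_c = 2·Area/c = 107.55/24.32 ≈ 4.4223

Area = 53.775, h_c = 4.422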